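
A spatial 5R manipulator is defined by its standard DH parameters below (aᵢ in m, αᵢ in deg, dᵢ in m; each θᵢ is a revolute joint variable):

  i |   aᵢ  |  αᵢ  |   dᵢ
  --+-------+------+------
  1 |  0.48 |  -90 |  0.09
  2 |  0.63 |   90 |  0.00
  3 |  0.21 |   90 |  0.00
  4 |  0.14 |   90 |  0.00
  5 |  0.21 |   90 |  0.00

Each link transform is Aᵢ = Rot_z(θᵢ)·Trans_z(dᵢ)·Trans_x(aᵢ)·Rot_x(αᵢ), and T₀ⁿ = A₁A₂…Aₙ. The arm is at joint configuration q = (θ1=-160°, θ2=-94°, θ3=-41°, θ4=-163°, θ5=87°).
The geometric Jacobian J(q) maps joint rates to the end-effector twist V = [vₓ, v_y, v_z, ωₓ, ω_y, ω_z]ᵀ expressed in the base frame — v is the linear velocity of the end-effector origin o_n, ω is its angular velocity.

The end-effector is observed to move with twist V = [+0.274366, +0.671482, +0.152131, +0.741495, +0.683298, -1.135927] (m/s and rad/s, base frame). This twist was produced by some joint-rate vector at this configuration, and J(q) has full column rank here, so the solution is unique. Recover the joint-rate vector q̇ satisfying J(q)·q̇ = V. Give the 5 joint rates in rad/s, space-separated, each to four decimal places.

-0.8300 -0.4940 0.1300 0.0780 0.8570

o_n = [-0.5258, 0.0229, 0.6337]
J₁: ẑ×o_n = [-0.0229, -0.5258, 0.0000], ω = ẑ
J2: z=[0.3420, -0.9397, 0.0000] o=[-0.4511, -0.1642, 0.0900] → [-0.5109, -0.1860, -0.0062, 0.3420, -0.9397, 0.0000]
J3: z=[0.9374, 0.3412, -0.0698] o=[-0.4098, -0.1491, 0.7185] → [-0.0169, 0.0876, 0.2008, 0.9374, 0.3412, -0.0698]
J4: z=[-0.3011, 0.6935, -0.6545] o=[-0.4465, -0.0159, 0.8766] → [-0.1431, -0.0213, 0.0433, -0.3011, 0.6935, -0.6545]
J5: z=[0.9476, 0.1408, -0.2868] o=[-0.4614, -0.1148, 0.7786] → [0.0191, 0.1558, 0.1395, 0.9476, 0.1408, -0.2868]
q̇ = J⁺·V = [-0.8300, -0.4940, 0.1300, 0.0780, 0.8570]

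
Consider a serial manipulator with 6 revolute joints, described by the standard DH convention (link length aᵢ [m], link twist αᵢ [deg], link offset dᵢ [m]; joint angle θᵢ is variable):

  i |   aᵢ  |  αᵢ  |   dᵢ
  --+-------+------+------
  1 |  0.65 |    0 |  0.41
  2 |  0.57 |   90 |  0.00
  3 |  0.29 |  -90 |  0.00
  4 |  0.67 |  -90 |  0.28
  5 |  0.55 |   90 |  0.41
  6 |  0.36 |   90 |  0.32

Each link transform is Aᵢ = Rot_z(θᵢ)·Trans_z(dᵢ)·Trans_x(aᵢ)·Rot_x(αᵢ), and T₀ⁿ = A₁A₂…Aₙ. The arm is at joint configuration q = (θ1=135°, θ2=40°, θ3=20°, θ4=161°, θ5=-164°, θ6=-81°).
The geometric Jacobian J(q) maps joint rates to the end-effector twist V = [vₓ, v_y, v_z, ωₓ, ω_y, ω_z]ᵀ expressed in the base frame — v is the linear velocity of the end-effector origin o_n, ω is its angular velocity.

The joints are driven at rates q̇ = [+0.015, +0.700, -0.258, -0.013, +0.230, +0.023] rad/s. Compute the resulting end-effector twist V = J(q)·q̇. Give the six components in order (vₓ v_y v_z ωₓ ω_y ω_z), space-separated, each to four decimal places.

-0.1300 -0.5411 0.1058 0.0492 -0.0429 0.6584

o_n = [-1.2312, 0.5791, 0.6346]
J₁: ẑ×o_n = [-0.5791, -1.2312, 0.0000], ω = ẑ
J2: z=[0.0000, 0.0000, 1.0000] o=[-0.4596, 0.4596, 0.4100] → [-0.1195, -0.7716, 0.0000, 0.0000, 0.0000, 1.0000]
J3: z=[0.0872, 0.9962, 0.0000] o=[-1.0275, 0.5093, 0.4100] → [0.2237, -0.0196, 0.2091, 0.0872, 0.9962, 0.0000]
J4: z=[0.3407, -0.0298, 0.9397] o=[-1.2989, 0.5330, 0.5092] → [-0.0470, 0.0209, 0.0177, 0.3407, -0.0298, 0.9397]
J5: z=[0.3872, 0.9153, -0.1114] o=[-0.6295, 0.2555, 0.5556] → [0.1083, 0.0364, 0.6760, 0.3872, 0.9153, -0.1114]
J6: z=[-0.5637, 0.1394, -0.8142] o=[-0.8721, 0.8387, 0.8234] → [-0.2376, 0.1859, 0.1964, -0.5637, 0.1394, -0.8142]
V = J·q̇ = [-0.1300, -0.5411, 0.1058, 0.0492, -0.0429, 0.6584]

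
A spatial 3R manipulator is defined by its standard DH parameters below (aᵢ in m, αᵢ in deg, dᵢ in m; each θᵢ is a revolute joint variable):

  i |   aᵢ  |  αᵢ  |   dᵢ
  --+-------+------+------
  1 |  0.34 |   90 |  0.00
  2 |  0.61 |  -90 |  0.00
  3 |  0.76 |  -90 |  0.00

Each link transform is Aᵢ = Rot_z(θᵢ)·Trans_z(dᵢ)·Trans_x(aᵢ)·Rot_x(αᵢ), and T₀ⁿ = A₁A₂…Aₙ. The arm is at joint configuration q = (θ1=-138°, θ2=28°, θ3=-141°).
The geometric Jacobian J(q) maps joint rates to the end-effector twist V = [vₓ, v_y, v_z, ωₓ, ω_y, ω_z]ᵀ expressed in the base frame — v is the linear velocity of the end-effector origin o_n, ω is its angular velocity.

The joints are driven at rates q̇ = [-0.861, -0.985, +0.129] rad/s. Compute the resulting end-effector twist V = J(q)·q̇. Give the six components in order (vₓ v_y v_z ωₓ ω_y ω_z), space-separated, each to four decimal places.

0.0022 0.5182 0.0121 0.7041 -0.6915 -0.7471

o_n = [-0.5854, 0.1165, 0.0091]
J₁: ẑ×o_n = [-0.1165, -0.5854, 0.0000], ω = ẑ
J2: z=[-0.6691, 0.7431, 0.0000] o=[-0.2527, -0.2275, 0.0000] → [0.0068, 0.0061, 0.0171, -0.6691, 0.7431, 0.0000]
J3: z=[0.3489, 0.3141, 0.8829] o=[-0.6529, -0.5879, 0.2864] → [-0.7090, 0.1564, 0.2245, 0.3489, 0.3141, 0.8829]
V = J·q̇ = [0.0022, 0.5182, 0.0121, 0.7041, -0.6915, -0.7471]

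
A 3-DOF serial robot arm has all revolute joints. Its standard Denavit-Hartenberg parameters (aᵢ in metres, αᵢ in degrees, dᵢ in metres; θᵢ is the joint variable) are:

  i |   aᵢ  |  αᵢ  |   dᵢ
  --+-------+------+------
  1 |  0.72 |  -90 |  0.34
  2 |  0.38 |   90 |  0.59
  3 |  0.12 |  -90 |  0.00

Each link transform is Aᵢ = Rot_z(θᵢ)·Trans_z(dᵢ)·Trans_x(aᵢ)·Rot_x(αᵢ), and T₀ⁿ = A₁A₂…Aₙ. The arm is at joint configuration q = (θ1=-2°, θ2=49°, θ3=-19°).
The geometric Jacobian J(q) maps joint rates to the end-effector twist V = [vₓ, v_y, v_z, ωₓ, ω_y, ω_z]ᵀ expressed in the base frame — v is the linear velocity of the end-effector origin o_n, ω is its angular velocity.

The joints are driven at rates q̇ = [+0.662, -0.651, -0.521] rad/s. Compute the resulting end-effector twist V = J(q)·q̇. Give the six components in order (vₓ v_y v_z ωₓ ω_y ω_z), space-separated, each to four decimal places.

o_n = [1.0623, 0.5142, -0.0324]
J₁: ẑ×o_n = [-0.5142, 1.0623, 0.0000], ω = ẑ
J2: z=[0.0349, 0.9994, 0.0000] o=[0.7196, -0.0251, 0.3400] → [-0.3722, 0.0130, -0.3237, 0.0349, 0.9994, 0.0000]
J3: z=[0.7542, -0.0263, 0.6561] o=[0.9893, 0.5558, 0.0532] → [0.0296, 0.1125, -0.0295, 0.7542, -0.0263, 0.6561]
V = J·q̇ = [-0.1135, 0.6362, 0.2261, -0.4157, -0.6369, 0.3202]

-0.1135 0.6362 0.2261 -0.4157 -0.6369 0.3202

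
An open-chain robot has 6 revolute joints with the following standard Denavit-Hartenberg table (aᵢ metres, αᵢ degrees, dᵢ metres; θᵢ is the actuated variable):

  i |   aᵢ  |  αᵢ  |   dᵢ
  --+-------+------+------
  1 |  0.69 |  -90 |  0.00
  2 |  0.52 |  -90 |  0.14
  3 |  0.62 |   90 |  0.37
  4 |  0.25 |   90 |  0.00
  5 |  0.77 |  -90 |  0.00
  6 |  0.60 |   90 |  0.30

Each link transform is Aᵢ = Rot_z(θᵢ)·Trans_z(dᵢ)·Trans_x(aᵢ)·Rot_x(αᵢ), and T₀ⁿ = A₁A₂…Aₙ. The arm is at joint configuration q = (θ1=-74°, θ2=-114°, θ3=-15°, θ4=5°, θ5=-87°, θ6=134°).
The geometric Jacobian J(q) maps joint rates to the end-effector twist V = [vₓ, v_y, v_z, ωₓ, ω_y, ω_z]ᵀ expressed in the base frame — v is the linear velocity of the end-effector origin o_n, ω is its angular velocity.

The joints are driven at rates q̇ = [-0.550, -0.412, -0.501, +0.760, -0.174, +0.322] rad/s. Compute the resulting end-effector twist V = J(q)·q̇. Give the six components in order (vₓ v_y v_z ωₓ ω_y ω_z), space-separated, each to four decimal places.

0.0553 0.3489 -0.2372 0.3152 0.4148 -0.5863

o_n = [0.3190, -0.7074, 1.9135]
J₁: ẑ×o_n = [0.7074, 0.3190, -0.0000], ω = ẑ
J2: z=[0.9613, 0.2756, 0.0000] o=[0.1902, -0.6633, 0.0000] → [0.5274, -1.8394, -0.0779, 0.9613, 0.2756, 0.0000]
J3: z=[0.2518, -0.8782, 0.4067] o=[0.2665, -0.4214, 0.4750] → [-1.1469, -0.3409, -0.0259, 0.2518, -0.8782, 0.4067]
J4: z=[0.9575, 0.1651, -0.2364] o=[0.4467, -0.4679, 1.1726] → [0.0657, -0.6792, -0.2082, 0.9575, 0.1651, -0.2364]
J5: z=[-0.2386, 0.9139, -0.3283] o=[0.4872, -0.3752, 1.4013] → [0.3591, 0.1775, 0.2330, -0.2386, 0.9139, -0.3283]
J6: z=[0.2118, 0.3789, 0.9009] o=[-0.2425, -0.4872, 1.6199] → [0.3096, 0.4437, -0.2594, 0.2118, 0.3789, 0.9009]
V = J·q̇ = [0.0553, 0.3489, -0.2372, 0.3152, 0.4148, -0.5863]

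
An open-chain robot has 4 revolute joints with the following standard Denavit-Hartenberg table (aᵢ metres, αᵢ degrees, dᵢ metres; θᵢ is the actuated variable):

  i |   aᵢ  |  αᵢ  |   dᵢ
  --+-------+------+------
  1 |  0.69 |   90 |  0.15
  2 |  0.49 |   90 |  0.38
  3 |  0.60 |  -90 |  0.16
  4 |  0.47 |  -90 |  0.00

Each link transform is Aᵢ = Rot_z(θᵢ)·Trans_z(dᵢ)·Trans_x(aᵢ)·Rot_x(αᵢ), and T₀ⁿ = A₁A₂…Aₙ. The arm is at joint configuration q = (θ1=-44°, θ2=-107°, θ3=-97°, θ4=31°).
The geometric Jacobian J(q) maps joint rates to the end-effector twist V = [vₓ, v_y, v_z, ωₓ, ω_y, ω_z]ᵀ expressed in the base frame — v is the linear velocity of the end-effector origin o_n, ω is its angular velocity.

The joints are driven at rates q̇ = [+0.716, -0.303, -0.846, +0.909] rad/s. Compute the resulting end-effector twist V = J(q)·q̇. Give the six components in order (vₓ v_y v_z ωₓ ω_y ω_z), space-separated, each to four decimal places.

0.1297 0.0852 0.6814 0.6797 -0.0811 -0.3941

o_n = [0.9029, -0.0165, -0.2257]
J₁: ẑ×o_n = [0.0165, 0.9029, -0.0000], ω = ẑ
J2: z=[-0.6947, -0.7193, 0.0000] o=[0.4963, -0.4793, 0.1500] → [0.2703, -0.2610, -0.0290, -0.6947, -0.7193, 0.0000]
J3: z=[-0.6879, 0.6643, 0.2924] o=[0.1293, -0.6531, -0.3186] → [-0.1244, 0.2901, -0.9519, -0.6879, 0.6643, 0.2924]
J4: z=[-0.1241, 0.2893, -0.9492] o=[0.4483, -0.1333, -0.2019] → [0.1040, -0.4345, -0.1460, -0.1241, 0.2893, -0.9492]
V = J·q̇ = [0.1297, 0.0852, 0.6814, 0.6797, -0.0811, -0.3941]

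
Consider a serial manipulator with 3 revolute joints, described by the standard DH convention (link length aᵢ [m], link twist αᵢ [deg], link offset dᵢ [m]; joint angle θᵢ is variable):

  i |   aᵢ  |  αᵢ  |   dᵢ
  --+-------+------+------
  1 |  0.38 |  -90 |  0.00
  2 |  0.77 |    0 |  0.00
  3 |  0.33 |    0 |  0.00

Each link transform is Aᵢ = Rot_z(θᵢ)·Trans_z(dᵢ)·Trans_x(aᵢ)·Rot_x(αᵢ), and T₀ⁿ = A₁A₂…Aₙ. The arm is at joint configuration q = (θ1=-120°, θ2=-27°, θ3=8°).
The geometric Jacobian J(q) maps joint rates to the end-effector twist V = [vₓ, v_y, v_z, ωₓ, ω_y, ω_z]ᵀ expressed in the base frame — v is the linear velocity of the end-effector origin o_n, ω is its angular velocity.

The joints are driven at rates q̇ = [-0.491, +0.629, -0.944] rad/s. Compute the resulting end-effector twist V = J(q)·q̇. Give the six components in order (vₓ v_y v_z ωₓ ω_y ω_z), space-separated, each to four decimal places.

o_n = [-0.6890, -1.1935, 0.4570]
J₁: ẑ×o_n = [1.1935, -0.6890, 0.0000], ω = ẑ
J2: z=[0.8660, -0.5000, 0.0000] o=[-0.1900, -0.3291, 0.0000] → [-0.2285, -0.3958, -0.9981, 0.8660, -0.5000, 0.0000]
J3: z=[0.8660, -0.5000, 0.0000] o=[-0.5330, -0.9232, 0.3496] → [-0.0537, -0.0930, -0.3120, 0.8660, -0.5000, 0.0000]
V = J·q̇ = [-0.6790, 0.1772, -0.3333, -0.2728, 0.1575, -0.4910]

-0.6790 0.1772 -0.3333 -0.2728 0.1575 -0.4910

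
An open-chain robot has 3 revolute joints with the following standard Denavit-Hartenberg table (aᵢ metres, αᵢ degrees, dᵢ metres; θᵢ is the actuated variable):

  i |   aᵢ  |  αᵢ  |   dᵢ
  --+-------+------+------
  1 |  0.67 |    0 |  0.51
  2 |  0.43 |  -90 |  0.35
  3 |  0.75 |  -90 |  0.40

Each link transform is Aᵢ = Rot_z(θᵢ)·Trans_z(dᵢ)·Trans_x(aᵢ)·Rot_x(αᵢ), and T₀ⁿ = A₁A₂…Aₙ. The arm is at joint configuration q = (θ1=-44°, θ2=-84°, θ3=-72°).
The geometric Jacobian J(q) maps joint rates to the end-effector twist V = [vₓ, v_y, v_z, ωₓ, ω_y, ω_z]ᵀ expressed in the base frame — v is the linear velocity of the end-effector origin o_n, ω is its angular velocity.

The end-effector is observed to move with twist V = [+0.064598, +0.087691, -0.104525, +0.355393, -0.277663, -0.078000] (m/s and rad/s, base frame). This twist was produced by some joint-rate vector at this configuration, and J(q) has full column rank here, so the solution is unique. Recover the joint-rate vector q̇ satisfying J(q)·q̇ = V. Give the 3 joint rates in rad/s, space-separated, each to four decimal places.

0.6930 -0.7710 0.4510

o_n = [0.3897, -1.2332, 1.5733]
J₁: ẑ×o_n = [1.2332, 0.3897, -0.0000], ω = ẑ
J2: z=[0.0000, 0.0000, 1.0000] o=[0.4820, -0.4654, 0.5100] → [0.7677, -0.0922, 0.0000, 0.0000, 0.0000, 1.0000]
J3: z=[0.7880, -0.6157, 0.0000] o=[0.2172, -0.8043, 0.8600] → [-0.4391, -0.5621, -0.2318, 0.7880, -0.6157, 0.0000]
q̇ = J⁺·V = [0.6930, -0.7710, 0.4510]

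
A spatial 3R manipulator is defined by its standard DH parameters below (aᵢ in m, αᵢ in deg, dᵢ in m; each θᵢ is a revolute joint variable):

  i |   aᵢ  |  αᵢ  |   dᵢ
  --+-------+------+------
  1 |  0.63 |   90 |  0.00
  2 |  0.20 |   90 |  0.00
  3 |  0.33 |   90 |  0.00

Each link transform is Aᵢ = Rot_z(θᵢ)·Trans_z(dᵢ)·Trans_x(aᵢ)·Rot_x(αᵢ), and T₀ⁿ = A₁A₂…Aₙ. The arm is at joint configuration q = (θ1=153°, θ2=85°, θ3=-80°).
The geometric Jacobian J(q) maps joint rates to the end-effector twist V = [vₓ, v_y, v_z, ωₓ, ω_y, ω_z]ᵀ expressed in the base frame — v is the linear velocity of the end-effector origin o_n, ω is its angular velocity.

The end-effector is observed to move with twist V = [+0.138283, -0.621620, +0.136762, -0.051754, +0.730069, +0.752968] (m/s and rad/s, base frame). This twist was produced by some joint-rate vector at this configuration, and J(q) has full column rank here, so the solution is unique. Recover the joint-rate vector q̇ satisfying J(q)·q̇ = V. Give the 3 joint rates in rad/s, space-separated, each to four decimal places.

0.7860 0.6270 0.3790

o_n = [-0.7289, 0.0066, 0.2563]
J₁: ẑ×o_n = [-0.0066, -0.7289, 0.0000], ω = ẑ
J2: z=[0.4540, 0.8910, 0.0000] o=[-0.5613, 0.2860, 0.0000] → [0.2284, -0.1164, 0.0224, 0.4540, 0.8910, 0.0000]
J3: z=[-0.8876, 0.4523, -0.0872] o=[-0.5769, 0.2939, 0.1992] → [0.0008, 0.0639, 0.3237, -0.8876, 0.4523, -0.0872]
q̇ = J⁺·V = [0.7860, 0.6270, 0.3790]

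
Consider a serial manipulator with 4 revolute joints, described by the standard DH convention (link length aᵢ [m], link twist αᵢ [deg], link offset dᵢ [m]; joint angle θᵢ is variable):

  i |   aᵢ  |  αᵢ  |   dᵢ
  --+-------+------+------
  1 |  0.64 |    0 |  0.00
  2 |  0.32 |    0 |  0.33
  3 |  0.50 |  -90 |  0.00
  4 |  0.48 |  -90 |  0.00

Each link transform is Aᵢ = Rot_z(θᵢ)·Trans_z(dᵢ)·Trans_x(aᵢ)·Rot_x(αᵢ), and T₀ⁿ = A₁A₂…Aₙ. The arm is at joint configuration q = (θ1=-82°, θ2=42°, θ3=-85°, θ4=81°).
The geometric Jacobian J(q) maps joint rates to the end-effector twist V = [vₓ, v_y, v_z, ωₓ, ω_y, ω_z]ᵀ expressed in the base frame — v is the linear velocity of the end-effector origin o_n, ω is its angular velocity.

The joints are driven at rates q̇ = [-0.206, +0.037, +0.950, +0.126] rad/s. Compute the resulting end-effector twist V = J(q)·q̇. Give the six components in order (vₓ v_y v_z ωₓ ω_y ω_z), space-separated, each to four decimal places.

o_n = [0.0043, -1.3105, -0.1441]
J₁: ẑ×o_n = [1.3105, 0.0043, -0.0000], ω = ẑ
J2: z=[0.0000, 0.0000, 1.0000] o=[0.0891, -0.6338, 0.0000] → [0.6768, -0.0847, 0.0000, 0.0000, 0.0000, 1.0000]
J3: z=[0.0000, 0.0000, 1.0000] o=[0.3342, -0.8395, 0.3300] → [0.4711, -0.3299, 0.0000, 0.0000, 0.0000, 1.0000]
J4: z=[0.8192, -0.5736, 0.0000] o=[0.0474, -1.2490, 0.3300] → [0.2719, 0.3884, -0.0751, 0.8192, -0.5736, 0.0000]
V = J·q̇ = [0.2369, -0.2685, -0.0095, 0.1032, -0.0723, 0.7810]

0.2369 -0.2685 -0.0095 0.1032 -0.0723 0.7810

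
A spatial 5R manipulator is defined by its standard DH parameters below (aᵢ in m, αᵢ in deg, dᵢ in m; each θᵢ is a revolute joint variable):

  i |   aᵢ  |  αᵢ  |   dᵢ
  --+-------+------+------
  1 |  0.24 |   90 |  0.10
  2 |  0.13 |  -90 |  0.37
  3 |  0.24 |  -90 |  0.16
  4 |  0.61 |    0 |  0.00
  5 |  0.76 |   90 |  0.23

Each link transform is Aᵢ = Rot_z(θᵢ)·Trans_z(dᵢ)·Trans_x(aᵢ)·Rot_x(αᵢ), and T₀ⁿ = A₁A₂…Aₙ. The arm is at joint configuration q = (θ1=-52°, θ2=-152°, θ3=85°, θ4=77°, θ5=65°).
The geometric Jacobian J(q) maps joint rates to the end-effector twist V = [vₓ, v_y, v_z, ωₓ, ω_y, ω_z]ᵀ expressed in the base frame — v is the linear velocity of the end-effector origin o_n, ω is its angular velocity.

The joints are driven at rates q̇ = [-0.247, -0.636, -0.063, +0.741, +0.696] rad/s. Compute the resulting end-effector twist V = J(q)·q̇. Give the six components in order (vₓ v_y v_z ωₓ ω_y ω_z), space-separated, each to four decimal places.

-0.3200 -1.3339 -0.4157 1.3598 -0.5040 0.4807

o_n = [-0.4984, -0.2891, 0.9523]
J₁: ẑ×o_n = [0.2891, -0.4984, 0.0000], ω = ẑ
J2: z=[-0.7880, -0.6157, 0.0000] o=[0.1478, -0.1891, 0.1000] → [-0.5247, 0.6716, -0.3190, -0.7880, -0.6157, 0.0000]
J3: z=[0.2890, -0.3699, -0.8829] o=[-0.2145, -0.3265, 0.0390] → [-0.3049, -0.0133, -0.0943, 0.2890, -0.3699, -0.8829]
J4: z=[0.6102, -0.6395, 0.4677] o=[0.0088, -0.2239, -0.1121] → [-0.6501, -0.8867, -0.3642, 0.6102, -0.6395, 0.4677]
J5: z=[0.6102, -0.6395, 0.4677] o=[-0.0618, 0.0885, 0.4071] → [-0.1720, -0.5369, -0.5096, 0.6102, -0.6395, 0.4677]
V = J·q̇ = [-0.3200, -1.3339, -0.4157, 1.3598, -0.5040, 0.4807]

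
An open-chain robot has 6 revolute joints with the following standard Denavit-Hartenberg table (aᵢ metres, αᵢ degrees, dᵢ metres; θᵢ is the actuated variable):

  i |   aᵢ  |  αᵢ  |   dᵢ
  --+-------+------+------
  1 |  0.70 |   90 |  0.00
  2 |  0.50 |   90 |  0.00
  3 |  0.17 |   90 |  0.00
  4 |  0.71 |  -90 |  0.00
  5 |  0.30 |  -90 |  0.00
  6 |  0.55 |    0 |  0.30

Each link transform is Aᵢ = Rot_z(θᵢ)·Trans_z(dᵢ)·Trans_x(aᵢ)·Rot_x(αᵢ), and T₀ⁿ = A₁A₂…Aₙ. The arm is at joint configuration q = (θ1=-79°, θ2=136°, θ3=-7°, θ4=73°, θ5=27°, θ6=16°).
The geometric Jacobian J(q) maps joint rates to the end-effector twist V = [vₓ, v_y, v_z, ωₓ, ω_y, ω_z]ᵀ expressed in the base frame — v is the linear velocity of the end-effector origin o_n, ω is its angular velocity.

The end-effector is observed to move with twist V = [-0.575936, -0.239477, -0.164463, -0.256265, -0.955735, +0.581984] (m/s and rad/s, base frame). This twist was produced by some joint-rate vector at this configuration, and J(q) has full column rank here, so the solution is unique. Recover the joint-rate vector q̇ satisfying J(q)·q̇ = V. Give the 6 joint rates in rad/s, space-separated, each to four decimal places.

o_n = [-0.4240, -0.7201, 1.7543]
J₁: ẑ×o_n = [0.7201, -0.4240, 0.0000], ω = ẑ
J2: z=[-0.9816, -0.1908, 0.0000] o=[0.1336, -0.6871, 0.0000] → [-0.3347, 1.7220, -0.0740, -0.9816, -0.1908, 0.0000]
J3: z=[0.1325, -0.6819, 0.7193] o=[0.0649, -0.3341, 0.3473] → [-0.6817, -0.5382, -0.3846, 0.1325, -0.6819, 0.7193]
J4: z=[0.9910, 0.1033, -0.0847] o=[0.0621, -0.2110, 0.4645] → [0.0902, -1.2370, -0.4544, 0.9910, 0.1033, -0.0847]
J5: z=[0.0546, -0.8918, -0.4490] o=[0.1487, -0.5237, 1.0961] → [-0.6752, 0.2212, -0.5214, 0.0546, -0.8918, -0.4490]
J6: z=[-0.9384, 0.1079, -0.3284] o=[0.0463, -0.6554, 1.3454] → [0.0229, 0.5381, 0.1114, -0.9384, 0.1079, -0.3284]
q̇ = J⁺·V = [0.2650, -0.5030, 0.7410, -0.7710, 0.5380, 0.1210]

0.2650 -0.5030 0.7410 -0.7710 0.5380 0.1210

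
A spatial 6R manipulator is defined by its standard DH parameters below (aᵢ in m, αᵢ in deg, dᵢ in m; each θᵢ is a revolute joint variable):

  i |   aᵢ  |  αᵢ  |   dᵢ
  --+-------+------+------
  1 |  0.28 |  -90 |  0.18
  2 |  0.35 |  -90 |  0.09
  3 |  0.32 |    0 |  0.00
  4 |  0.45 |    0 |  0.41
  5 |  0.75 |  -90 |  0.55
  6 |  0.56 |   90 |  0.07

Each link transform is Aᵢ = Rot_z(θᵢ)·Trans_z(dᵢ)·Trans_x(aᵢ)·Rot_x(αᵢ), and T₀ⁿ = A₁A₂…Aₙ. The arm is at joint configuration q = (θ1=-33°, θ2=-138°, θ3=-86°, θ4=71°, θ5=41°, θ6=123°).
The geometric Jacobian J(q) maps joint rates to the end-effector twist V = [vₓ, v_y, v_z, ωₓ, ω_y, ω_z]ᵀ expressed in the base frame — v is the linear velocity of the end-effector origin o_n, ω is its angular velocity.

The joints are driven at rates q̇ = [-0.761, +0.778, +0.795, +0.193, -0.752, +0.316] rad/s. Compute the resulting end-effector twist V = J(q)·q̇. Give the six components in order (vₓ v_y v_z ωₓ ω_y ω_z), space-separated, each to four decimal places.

o_n = [-0.0773, 0.3694, 1.3315]
J₁: ẑ×o_n = [-0.3694, -0.0773, 0.0000], ω = ẑ
J2: z=[0.5446, 0.8387, 0.0000] o=[0.2348, -0.1525, 0.1800] → [0.9657, -0.6271, 0.5460, 0.5446, 0.8387, 0.0000]
J3: z=[0.5612, -0.3644, 0.7431] o=[0.0657, 0.0646, 0.4142] → [-0.5608, -0.6210, 0.1189, 0.5612, -0.3644, 0.7431]
J4: z=[0.5612, -0.3644, 0.7431] o=[0.2257, 0.3414, 0.4291] → [-0.3497, -0.7315, -0.0947, 0.5612, -0.3644, 0.7431]
J5: z=[0.5612, -0.3644, 0.7431] o=[0.2483, 0.4656, 1.0247] → [-0.0403, -0.4141, -0.1726, 0.5612, -0.3644, 0.7431]
J6: z=[-0.2163, -0.9312, -0.2933] o=[-0.0423, 0.2622, 1.8845] → [0.5464, -0.1093, -0.0558, -0.2163, -0.9312, -0.2933]
V = J·q̇ = [0.7221, -0.7871, 0.6133, 0.4878, 0.2722, -0.6783]

0.7221 -0.7871 0.6133 0.4878 0.2722 -0.6783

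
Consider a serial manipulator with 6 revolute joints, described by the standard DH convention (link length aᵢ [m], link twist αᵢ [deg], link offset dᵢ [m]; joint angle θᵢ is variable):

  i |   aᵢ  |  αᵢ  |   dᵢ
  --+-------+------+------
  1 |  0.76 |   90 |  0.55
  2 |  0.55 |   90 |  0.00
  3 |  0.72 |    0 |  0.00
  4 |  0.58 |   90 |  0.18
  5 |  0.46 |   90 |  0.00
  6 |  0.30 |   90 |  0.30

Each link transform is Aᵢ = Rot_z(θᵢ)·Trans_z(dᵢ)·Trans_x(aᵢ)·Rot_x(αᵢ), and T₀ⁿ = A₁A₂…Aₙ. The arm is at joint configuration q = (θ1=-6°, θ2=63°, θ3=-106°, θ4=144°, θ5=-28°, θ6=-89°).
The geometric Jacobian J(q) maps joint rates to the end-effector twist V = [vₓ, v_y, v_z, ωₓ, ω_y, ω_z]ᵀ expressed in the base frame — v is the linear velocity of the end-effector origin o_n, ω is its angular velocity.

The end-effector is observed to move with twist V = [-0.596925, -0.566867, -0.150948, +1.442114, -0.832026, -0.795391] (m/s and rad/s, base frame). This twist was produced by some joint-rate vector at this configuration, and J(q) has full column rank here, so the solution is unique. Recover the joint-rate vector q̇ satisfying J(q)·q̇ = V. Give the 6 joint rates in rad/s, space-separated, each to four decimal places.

-0.4750 0.6470 0.8060 0.0600 0.2260 -0.7190

o_n = [0.8578, -0.1581, 1.4331]
J₁: ẑ×o_n = [0.1581, 0.8578, -0.0000], ω = ẑ
J2: z=[-0.1045, -0.9945, 0.0000] o=[0.7558, -0.0794, 0.5500] → [-0.8783, 0.0923, 0.1096, -0.1045, -0.9945, 0.0000]
J3: z=[0.8861, -0.0931, -0.4540] o=[1.0042, -0.1055, 1.0401] → [-0.0605, -0.2819, -0.0602, 0.8861, -0.0931, -0.4540]
J4: z=[0.8861, -0.0931, -0.4540] o=[0.9869, 0.5922, 0.8632] → [-0.3937, -0.4464, -0.6768, 0.8861, -0.0931, -0.4540]
J5: z=[0.3603, 0.7545, 0.5486] o=[1.3154, 0.1986, 1.1887] → [0.3800, -0.3391, 0.2168, 0.3603, 0.7545, 0.5486]
J6: z=[-0.9192, 0.3872, 0.0712] o=[1.2424, -0.0451, 1.5720] → [-0.0457, -0.1550, 0.2528, -0.9192, 0.3872, 0.0712]
q̇ = J⁺·V = [-0.4750, 0.6470, 0.8060, 0.0600, 0.2260, -0.7190]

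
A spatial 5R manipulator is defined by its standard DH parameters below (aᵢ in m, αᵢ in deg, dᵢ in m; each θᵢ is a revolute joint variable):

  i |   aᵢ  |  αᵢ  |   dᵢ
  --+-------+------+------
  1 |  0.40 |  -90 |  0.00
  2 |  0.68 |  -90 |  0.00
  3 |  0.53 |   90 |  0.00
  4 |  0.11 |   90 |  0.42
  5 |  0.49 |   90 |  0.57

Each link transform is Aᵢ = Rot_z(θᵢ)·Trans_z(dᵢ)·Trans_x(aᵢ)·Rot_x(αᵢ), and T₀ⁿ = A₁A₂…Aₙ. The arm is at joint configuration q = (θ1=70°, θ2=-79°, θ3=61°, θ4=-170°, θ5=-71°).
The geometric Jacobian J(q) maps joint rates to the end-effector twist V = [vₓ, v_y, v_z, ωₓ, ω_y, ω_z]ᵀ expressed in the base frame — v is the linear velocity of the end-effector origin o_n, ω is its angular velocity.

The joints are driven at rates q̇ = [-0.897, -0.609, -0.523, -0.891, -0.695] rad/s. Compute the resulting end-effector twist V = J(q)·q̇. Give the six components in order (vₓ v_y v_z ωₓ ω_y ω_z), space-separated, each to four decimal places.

1.5197 -0.6355 0.6779 0.6250 -1.6351 -1.3741

o_n = [0.5125, 0.9233, 0.6110]
J₁: ẑ×o_n = [-0.9233, 0.5125, 0.0000], ω = ẑ
J2: z=[-0.9397, 0.3420, 0.0000] o=[0.1368, 0.3759, 0.0000] → [0.2090, 0.5741, -0.6429, -0.9397, 0.3420, 0.0000]
J3: z=[0.3357, 0.9224, -0.1908] o=[0.1812, 0.4978, 0.6675] → [0.0290, -0.0442, -0.1628, 0.3357, 0.9224, -0.1908]
J4: z=[-0.3985, 0.3226, 0.8586] o=[0.6335, 0.3853, 0.9197] → [-0.5615, -0.2270, -0.1753, -0.3985, 0.3226, 0.8586]
J5: z=[0.1824, 0.9453, -0.2705] o=[0.3673, 0.5262, 1.2324] → [-0.4800, 0.0741, -0.0648, 0.1824, 0.9453, -0.2705]
V = J·q̇ = [1.5197, -0.6355, 0.6779, 0.6250, -1.6351, -1.3741]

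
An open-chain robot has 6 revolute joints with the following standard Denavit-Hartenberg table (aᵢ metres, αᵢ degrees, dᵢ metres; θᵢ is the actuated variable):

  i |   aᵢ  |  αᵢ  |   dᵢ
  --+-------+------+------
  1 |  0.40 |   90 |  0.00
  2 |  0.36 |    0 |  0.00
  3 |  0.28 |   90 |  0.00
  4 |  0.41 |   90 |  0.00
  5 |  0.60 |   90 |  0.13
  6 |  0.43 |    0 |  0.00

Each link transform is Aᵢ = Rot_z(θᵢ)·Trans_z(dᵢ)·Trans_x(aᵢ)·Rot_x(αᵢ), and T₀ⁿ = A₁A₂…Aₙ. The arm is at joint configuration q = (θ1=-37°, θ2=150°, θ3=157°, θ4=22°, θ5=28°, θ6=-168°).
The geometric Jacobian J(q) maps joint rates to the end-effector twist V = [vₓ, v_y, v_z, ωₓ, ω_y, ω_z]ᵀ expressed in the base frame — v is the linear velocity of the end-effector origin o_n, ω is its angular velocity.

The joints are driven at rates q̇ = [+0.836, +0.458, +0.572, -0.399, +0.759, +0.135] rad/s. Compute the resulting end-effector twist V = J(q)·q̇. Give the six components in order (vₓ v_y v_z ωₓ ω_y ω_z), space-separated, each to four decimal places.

o_n = [0.3064, -0.4504, -0.5273]
J₁: ẑ×o_n = [0.4504, 0.3064, -0.0000], ω = ẑ
J2: z=[-0.6018, -0.7986, 0.0000] o=[0.3195, -0.2407, 0.0000] → [0.4212, -0.3174, 0.1158, -0.6018, -0.7986, 0.0000]
J3: z=[-0.6018, -0.7986, 0.0000] o=[0.0705, -0.0531, 0.1800] → [0.5649, -0.4257, 0.4276, -0.6018, -0.7986, 0.0000]
J4: z=[-0.6378, 0.4806, -0.6018] o=[0.2050, -0.1545, -0.0436] → [-0.4106, -0.3695, 0.1400, -0.6378, 0.4806, -0.6018]
J5: z=[0.7380, 0.6048, -0.2992] o=[0.2953, -0.4149, -0.3472] → [-0.1196, 0.1296, -0.0330, 0.7380, 0.6048, -0.2992]
J6: z=[0.6665, -0.7225, 0.1837] o=[0.3283, -0.5372, -0.9479] → [-0.3198, -0.2843, 0.0421, 0.6665, -0.7225, 0.1837]
V = J·q̇ = [0.9224, 0.0748, 0.2224, 0.2848, -0.6529, 0.8739]

0.9224 0.0748 0.2224 0.2848 -0.6529 0.8739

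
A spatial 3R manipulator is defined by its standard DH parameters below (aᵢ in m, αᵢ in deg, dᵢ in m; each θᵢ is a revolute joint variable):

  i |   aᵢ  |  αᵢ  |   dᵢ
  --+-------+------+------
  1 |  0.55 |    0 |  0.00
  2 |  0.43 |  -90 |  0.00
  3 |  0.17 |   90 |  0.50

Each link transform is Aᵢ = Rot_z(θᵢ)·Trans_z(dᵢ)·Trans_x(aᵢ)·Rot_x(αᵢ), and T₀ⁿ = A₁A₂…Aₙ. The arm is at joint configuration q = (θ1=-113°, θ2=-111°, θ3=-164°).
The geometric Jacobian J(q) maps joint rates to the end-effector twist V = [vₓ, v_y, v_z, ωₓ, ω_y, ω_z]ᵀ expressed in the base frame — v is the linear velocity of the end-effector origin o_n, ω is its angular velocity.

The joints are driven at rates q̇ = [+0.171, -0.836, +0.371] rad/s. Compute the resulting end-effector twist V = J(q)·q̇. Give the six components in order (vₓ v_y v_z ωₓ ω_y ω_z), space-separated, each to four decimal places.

o_n = [-0.7540, -0.6808, 0.0469]
J₁: ẑ×o_n = [0.6808, -0.7540, 0.0000], ω = ẑ
J2: z=[0.0000, 0.0000, 1.0000] o=[-0.2149, -0.5063, 0.0000] → [0.1745, -0.5391, 0.0000, 0.0000, 0.0000, 1.0000]
J3: z=[-0.6947, -0.7193, 0.0000] o=[-0.5242, -0.2076, 0.0000] → [-0.0337, 0.0326, 0.1634, -0.6947, -0.7193, 0.0000]
V = J·q̇ = [-0.0420, 0.3338, 0.0606, -0.2577, -0.2669, -0.6650]

-0.0420 0.3338 0.0606 -0.2577 -0.2669 -0.6650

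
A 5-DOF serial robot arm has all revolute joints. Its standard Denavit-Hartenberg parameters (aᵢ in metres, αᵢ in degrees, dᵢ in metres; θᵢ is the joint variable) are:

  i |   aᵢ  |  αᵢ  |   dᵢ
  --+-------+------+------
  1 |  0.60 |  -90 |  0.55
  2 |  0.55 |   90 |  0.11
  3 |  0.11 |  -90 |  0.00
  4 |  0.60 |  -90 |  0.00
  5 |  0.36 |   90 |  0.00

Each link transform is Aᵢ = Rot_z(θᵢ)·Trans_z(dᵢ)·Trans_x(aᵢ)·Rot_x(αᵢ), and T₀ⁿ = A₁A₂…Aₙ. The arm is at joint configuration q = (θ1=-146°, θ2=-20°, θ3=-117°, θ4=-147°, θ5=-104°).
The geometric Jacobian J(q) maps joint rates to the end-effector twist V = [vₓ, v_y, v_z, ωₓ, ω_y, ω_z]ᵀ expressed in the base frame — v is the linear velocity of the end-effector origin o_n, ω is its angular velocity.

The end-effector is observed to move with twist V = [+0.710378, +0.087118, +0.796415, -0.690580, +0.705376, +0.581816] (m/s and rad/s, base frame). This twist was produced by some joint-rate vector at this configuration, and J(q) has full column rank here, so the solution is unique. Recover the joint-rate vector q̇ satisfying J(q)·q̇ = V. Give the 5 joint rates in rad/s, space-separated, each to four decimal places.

0.1960 -0.7830 0.2530 0.3520 0.0580

o_n = [-1.0700, -1.0072, 1.1568]
J₁: ẑ×o_n = [1.0072, -1.0700, 0.0000], ω = ẑ
J2: z=[0.5592, -0.8290, 0.0000] o=[-0.4974, -0.3355, 0.5500] → [-0.5030, -0.3393, -0.8503, 0.5592, -0.8290, 0.0000]
J3: z=[0.2835, 0.1913, 0.9397] o=[-0.8644, -0.7157, 0.7381] → [0.3540, -0.3120, -0.0433, 0.2835, 0.1913, 0.9397]
J4: z=[-0.9480, -0.0918, 0.3047] o=[-0.8803, -0.6082, 0.7210] → [0.0816, 0.3553, 0.3608, -0.9480, -0.0918, 0.3047]
J5: z=[0.1591, 0.6926, 0.7035] o=[-0.7149, -1.0375, 1.1062] → [0.0137, -0.2579, 0.2508, 0.1591, 0.6926, 0.7035]
q̇ = J⁺·V = [0.1960, -0.7830, 0.2530, 0.3520, 0.0580]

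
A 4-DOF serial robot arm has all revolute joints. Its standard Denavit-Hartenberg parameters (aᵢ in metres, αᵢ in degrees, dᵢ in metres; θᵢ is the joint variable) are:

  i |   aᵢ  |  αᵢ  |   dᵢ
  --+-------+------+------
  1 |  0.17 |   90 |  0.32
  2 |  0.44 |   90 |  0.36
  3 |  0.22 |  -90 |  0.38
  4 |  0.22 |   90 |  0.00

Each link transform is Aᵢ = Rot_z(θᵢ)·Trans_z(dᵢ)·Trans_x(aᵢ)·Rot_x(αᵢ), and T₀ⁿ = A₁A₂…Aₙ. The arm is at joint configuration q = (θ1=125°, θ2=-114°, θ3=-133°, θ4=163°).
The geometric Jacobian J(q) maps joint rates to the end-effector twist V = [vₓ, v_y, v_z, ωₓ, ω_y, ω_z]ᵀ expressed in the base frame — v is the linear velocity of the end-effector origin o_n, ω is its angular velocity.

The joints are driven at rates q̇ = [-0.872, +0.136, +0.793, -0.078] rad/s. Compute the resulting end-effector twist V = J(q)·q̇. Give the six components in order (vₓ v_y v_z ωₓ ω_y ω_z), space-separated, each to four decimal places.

-0.0702 -0.3632 -0.0718 0.5572 -0.4659 -0.4973

o_n = [0.4582, -0.0389, 0.0524]
J₁: ẑ×o_n = [0.0389, 0.4582, -0.0000], ω = ẑ
J2: z=[0.8192, 0.5736, 0.0000] o=[-0.0975, 0.1393, 0.3200] → [-0.1535, 0.2192, -0.4647, 0.8192, 0.5736, 0.0000]
J3: z=[0.5240, -0.7483, 0.4067] o=[0.3000, 0.1991, -0.0820] → [-0.0037, -0.0061, -0.0064, 0.5240, -0.7483, 0.4067]
J4: z=[-0.3880, -0.6348, -0.6681] o=[0.3323, -0.1275, 0.2097] → [0.1590, -0.1451, 0.0455, -0.3880, -0.6348, -0.6681]
V = J·q̇ = [-0.0702, -0.3632, -0.0718, 0.5572, -0.4659, -0.4973]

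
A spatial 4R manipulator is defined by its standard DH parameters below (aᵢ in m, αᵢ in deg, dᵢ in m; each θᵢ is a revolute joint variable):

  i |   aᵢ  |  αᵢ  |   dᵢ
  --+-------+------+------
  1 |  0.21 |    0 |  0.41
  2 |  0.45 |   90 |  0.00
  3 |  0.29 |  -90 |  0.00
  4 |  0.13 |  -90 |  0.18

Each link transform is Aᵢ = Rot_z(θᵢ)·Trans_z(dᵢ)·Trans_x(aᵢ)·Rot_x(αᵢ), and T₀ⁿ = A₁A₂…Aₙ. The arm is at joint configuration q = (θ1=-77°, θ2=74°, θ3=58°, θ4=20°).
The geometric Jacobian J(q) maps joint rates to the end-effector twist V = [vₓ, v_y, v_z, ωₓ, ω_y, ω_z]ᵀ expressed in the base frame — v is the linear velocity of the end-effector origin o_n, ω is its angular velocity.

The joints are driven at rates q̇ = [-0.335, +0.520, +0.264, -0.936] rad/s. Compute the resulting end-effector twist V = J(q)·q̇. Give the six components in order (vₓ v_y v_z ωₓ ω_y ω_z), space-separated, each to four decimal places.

-0.1730 -0.0293 0.0527 0.7789 -0.3052 -0.3110

o_n = [0.5646, -0.1872, 0.8549]
J₁: ẑ×o_n = [0.1872, 0.5646, -0.0000], ω = ẑ
J2: z=[0.0000, 0.0000, 1.0000] o=[0.0472, -0.2046, 0.4100] → [-0.0174, 0.5174, 0.0000, 0.0000, 0.0000, 1.0000]
J3: z=[-0.0523, -0.9986, 0.0000] o=[0.4966, -0.2282, 0.4100] → [-0.4443, 0.0233, 0.0658, -0.0523, -0.9986, 0.0000]
J4: z=[-0.8469, 0.0444, 0.5299] o=[0.6501, -0.2362, 0.6559] → [-0.0171, 0.1232, -0.0377, -0.8469, 0.0444, 0.5299]
V = J·q̇ = [-0.1730, -0.0293, 0.0527, 0.7789, -0.3052, -0.3110]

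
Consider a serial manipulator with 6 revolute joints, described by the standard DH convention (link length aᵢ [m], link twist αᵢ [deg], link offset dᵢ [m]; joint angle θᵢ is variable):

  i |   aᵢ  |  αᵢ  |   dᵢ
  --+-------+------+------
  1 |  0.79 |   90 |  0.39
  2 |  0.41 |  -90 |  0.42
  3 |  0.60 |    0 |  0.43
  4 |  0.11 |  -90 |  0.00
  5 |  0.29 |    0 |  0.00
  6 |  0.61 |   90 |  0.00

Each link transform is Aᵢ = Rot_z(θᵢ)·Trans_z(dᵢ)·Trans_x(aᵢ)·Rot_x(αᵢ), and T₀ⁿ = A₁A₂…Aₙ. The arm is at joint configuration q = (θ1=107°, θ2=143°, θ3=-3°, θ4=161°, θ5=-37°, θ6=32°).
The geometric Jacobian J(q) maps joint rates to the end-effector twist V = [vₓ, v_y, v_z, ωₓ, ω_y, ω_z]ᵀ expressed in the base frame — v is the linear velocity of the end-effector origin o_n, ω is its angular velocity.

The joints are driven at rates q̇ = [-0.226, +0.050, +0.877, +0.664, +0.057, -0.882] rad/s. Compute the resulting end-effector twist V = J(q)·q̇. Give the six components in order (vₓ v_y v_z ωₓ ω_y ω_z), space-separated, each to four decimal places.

0.8411 0.3591 -0.7091 -0.3404 -1.3319 -1.2707

o_n = [0.0065, 0.3064, -0.0576]
J₁: ẑ×o_n = [-0.3064, 0.0065, 0.0000], ω = ẑ
J2: z=[0.9563, 0.2924, 0.0000] o=[-0.2310, 0.7555, 0.3900] → [-0.1309, 0.4281, -0.4988, 0.9563, 0.2924, 0.0000]
J3: z=[0.1760, -0.5755, -0.7986] o=[0.2664, 0.5651, 0.6367] → [0.1930, 0.3298, -0.1951, 0.1760, -0.5755, -0.7986]
J4: z=[0.1760, -0.5755, -0.7986] o=[0.5120, -0.1308, 0.6539] → [0.7587, 0.5289, -0.2140, 0.1760, -0.5755, -0.7986]
J5: z=[0.7992, 0.5572, -0.2254] o=[0.4488, -0.0649, 0.5925] → [-0.2785, 0.6193, 0.5432, 0.7992, 0.5572, -0.2254]
J6: z=[0.7992, 0.5572, -0.2254] o=[0.3464, -0.0267, 0.3239] → [-0.1375, 0.3816, 0.4556, 0.7992, 0.5572, -0.2254]
V = J·q̇ = [0.8411, 0.3591, -0.7091, -0.3404, -1.3319, -1.2707]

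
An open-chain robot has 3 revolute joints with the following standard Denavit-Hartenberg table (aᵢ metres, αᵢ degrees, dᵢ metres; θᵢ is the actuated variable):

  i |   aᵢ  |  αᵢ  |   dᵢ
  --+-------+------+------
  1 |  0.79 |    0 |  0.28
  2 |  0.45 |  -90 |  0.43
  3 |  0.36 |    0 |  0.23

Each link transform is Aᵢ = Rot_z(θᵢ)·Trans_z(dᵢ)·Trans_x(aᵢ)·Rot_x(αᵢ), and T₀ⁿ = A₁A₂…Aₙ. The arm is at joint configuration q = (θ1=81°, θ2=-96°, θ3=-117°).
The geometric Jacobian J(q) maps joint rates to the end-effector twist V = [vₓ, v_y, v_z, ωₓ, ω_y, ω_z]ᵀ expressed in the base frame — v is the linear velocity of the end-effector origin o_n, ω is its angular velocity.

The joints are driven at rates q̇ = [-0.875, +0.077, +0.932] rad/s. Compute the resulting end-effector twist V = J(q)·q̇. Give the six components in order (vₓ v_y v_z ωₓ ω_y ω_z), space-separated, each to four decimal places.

o_n = [0.4599, 0.9283, 1.0308]
J₁: ẑ×o_n = [-0.9283, 0.4599, 0.0000], ω = ẑ
J2: z=[0.0000, 0.0000, 1.0000] o=[0.1236, 0.7803, 0.2800] → [-0.1480, 0.3363, 0.0000, 0.0000, 0.0000, 1.0000]
J3: z=[0.2588, 0.9659, 0.0000] o=[0.5582, 0.6638, 0.7100] → [0.3098, -0.0830, 0.1634, 0.2588, 0.9659, 0.0000]
V = J·q̇ = [1.0896, -0.4539, 0.1523, 0.2412, 0.9002, -0.7980]

1.0896 -0.4539 0.1523 0.2412 0.9002 -0.7980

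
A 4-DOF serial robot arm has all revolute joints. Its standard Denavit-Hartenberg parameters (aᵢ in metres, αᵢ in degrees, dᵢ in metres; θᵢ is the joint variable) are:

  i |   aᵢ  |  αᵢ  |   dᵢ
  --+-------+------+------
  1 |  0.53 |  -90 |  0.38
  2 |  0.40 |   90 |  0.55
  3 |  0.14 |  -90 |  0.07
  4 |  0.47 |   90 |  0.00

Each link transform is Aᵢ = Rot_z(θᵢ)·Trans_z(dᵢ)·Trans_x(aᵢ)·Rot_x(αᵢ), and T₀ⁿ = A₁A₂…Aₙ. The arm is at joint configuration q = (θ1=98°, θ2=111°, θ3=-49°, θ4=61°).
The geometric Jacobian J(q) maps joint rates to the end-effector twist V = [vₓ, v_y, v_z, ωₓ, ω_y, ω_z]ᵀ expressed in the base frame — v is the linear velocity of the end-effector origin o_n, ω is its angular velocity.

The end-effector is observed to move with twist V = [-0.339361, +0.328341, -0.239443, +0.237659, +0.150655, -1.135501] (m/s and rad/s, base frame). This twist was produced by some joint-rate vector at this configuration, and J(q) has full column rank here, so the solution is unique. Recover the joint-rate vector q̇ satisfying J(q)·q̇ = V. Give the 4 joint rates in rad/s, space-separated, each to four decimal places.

-0.5590 -0.6880 0.3150 0.6580

o_n = [-0.2672, -0.0560, -0.0965]
J₁: ẑ×o_n = [0.0560, -0.2672, 0.0000], ω = ẑ
J2: z=[-0.9903, -0.1392, 0.0000] o=[-0.0738, 0.5248, 0.3800] → [0.0663, -0.4719, 0.5483, -0.9903, -0.1392, 0.0000]
J3: z=[-0.1299, 0.9245, -0.3584] o=[-0.5985, 0.3063, 0.0066] → [-0.2251, -0.1321, -0.2592, -0.1299, 0.9245, -0.3584]
J4: z=[-0.6120, -0.3591, -0.7046] o=[-0.4983, 0.3532, -0.1043] → [-0.2911, -0.1581, 0.3334, -0.6120, -0.3591, -0.7046]
q̇ = J⁺·V = [-0.5590, -0.6880, 0.3150, 0.6580]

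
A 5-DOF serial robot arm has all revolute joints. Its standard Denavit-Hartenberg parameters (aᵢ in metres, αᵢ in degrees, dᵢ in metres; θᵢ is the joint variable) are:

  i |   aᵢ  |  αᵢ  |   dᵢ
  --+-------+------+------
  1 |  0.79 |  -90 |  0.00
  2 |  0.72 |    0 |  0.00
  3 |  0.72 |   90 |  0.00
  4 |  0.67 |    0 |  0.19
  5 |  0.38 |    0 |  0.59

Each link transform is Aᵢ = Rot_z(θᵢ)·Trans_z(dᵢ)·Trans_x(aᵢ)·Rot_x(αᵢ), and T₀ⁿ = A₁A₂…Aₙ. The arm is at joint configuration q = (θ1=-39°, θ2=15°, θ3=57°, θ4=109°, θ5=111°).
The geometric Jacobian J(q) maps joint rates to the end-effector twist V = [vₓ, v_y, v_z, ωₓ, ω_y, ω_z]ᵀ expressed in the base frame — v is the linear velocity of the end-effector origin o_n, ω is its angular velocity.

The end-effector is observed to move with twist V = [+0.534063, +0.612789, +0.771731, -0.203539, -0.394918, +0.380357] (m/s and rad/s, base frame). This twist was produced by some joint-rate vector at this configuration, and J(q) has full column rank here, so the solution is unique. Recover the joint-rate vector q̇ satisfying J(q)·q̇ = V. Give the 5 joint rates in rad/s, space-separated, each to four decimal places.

o_n = [2.0265, -1.1402, -0.1458]
J₁: ẑ×o_n = [1.1402, 2.0265, -0.0000], ω = ẑ
J2: z=[0.6293, 0.7771, 0.0000] o=[0.6139, -0.4972, 0.0000] → [-0.1133, 0.0917, -1.5024, 0.6293, 0.7771, 0.0000]
J3: z=[0.6293, 0.7771, 0.0000] o=[1.1544, -0.9348, -0.1863] → [0.0315, -0.0255, -0.8070, 0.6293, 0.7771, 0.0000]
J4: z=[0.7391, -0.5985, 0.3090] o=[1.3273, -1.0749, -0.8711] → [-0.4139, -0.3200, 0.3702, 0.7391, -0.5985, 0.3090]
J5: z=[0.7391, -0.5985, 0.3090] o=[1.8141, -0.6538, -0.6049] → [-0.1245, -0.2737, -0.2323, 0.7391, -0.5985, 0.3090]
q̇ = J⁺·V = [0.3510, -0.7770, 0.3420, -0.1620, 0.2570]

0.3510 -0.7770 0.3420 -0.1620 0.2570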